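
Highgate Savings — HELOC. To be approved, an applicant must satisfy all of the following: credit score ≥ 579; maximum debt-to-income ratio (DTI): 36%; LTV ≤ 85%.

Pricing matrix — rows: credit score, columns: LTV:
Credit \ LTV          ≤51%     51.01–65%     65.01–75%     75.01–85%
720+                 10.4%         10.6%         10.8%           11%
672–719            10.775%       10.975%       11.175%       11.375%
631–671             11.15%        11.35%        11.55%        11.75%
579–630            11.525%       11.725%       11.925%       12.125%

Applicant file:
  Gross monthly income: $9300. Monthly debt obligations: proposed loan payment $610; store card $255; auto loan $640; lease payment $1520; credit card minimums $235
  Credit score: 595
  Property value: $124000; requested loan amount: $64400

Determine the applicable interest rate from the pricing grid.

Credit score 595 ≥ 579; Total monthly debts = (610 + 255 + 640 + 1,520 + 235) = 3,260. DTI = 3,260/9,300 = 35.1% ≤ 36%
LTV = 64,400/124,000 = 51.9% ≤ 85%
Credit 595 → row 579–630; LTV 51.9% → column 51.01–65%. Grid cell → 11.725%.

11.725%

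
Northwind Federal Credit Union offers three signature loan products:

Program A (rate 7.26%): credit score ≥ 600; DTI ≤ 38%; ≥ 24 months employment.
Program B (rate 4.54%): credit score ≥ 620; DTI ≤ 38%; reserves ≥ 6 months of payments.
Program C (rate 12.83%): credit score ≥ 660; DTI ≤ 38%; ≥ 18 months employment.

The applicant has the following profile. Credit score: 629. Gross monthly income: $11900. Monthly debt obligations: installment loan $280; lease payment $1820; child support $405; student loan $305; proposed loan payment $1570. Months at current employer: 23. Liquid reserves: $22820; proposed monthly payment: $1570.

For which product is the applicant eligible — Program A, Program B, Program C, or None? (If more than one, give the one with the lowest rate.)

Total debts = (280 + 1,820 + 405 + 305 + 1,570) = 4,380; DTI = 4,380/11,900 = 36.8%.
Reserves = 22,820/1,570 = 14.5 months.
Program A: score 629 ≥ 600; DTI 36.8% ≤ 38%; employment 23 < 24 mo → does not qualify.
Program B: score 629 ≥ 620; DTI 36.8% ≤ 38%; reserves 14.5 ≥ 6 mo → qualifies.
Program C: score 629 < 660; DTI 36.8% ≤ 38%; employment 23 ≥ 18 mo → does not qualify.

Program B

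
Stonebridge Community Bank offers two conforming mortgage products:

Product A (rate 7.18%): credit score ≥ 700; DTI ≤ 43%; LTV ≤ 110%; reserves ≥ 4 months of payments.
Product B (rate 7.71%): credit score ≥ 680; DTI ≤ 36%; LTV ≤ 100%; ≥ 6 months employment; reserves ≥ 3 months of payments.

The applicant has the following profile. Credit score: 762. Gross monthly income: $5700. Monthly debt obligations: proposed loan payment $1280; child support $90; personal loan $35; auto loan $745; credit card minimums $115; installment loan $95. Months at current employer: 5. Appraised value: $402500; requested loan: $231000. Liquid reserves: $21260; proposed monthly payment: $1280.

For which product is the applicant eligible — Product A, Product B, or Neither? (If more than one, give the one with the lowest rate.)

Product A

Total debts = (1,280 + 90 + 35 + 745 + 115 + 95) = 2,360; DTI = 2,360/5,700 = 41.4%.
LTV = 231,000/402,500 = 57.4%.
Reserves = 21,260/1,280 = 16.6 months.
Product A: score 762 ≥ 700; DTI 41.4% ≤ 43%; LTV 57.4% ≤ 110%; reserves 16.6 ≥ 4 mo → qualifies.
Product B: score 762 ≥ 680; DTI 41.4% > 36%; LTV 57.4% ≤ 100%; employment 5 < 6 mo; reserves 16.6 ≥ 3 mo → does not qualify.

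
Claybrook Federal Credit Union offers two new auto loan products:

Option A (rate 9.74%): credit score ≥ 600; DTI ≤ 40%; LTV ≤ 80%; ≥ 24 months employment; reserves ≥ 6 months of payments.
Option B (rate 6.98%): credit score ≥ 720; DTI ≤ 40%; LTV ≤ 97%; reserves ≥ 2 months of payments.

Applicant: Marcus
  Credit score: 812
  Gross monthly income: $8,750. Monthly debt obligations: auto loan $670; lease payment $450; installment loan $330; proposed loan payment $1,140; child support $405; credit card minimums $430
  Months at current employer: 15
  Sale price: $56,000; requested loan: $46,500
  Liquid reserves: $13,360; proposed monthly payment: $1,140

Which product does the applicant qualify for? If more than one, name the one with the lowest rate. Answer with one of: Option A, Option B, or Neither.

Total debts = (670 + 450 + 330 + 1,140 + 405 + 430) = 3,425; DTI = 3,425/8,750 = 39.1%.
LTV = 46,500/56,000 = 83%.
Reserves = 13,360/1,140 = 11.7 months.
Option A: score 812 ≥ 600; DTI 39.1% ≤ 40%; LTV 83% > 80%; employment 15 < 24 mo; reserves 11.7 ≥ 6 mo → does not qualify.
Option B: score 812 ≥ 720; DTI 39.1% ≤ 40%; LTV 83% ≤ 97%; reserves 11.7 ≥ 2 mo → qualifies.

Option B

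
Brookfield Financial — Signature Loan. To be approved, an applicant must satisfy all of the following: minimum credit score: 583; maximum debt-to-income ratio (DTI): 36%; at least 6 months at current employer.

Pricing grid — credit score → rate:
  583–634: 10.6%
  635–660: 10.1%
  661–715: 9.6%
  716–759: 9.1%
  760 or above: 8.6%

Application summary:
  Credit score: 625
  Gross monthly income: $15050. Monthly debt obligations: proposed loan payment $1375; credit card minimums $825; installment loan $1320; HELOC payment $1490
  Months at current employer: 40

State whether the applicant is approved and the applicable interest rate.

Credit score 625 ≥ 583 (meets minimum)
Employment 40 ≥ 6 months
Total monthly debts = (1,375 + 825 + 1,320 + 1,490) = 5,010. DTI: 5,010 ÷ 15,050 = 33.3%, within the 36% cap
All requirements met. Score 625 falls in the 583–634 tier → 10.6%.

Approved at 10.6%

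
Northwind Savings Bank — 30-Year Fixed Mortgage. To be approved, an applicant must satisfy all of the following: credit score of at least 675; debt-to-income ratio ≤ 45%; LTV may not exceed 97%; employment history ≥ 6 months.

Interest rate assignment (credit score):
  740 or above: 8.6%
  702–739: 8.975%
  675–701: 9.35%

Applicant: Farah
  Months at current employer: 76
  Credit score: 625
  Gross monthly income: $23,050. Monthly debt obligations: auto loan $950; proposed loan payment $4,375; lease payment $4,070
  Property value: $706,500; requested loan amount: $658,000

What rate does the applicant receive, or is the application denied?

Credit score 625 < 675 (below minimum)
Employment 76 ≥ 6 months
LTV: 658,000 ÷ 706,500 = 93.1%, within 97% cap
Total monthly debts = (950 + 4,375 + 4,070) = 9,395. Debt-to-income = 9,395/23,050 = 40.8% — meets 45% limit
Not all requirements met → denied.

Denied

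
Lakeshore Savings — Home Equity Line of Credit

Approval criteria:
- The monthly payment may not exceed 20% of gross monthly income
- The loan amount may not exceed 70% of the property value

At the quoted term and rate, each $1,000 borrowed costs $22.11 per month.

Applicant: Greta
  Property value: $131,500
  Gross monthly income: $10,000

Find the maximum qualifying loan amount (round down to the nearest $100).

$90,400

Payment cap: 20% × $10,000 = $2,000/month.
At $22.11 per $1,000, that supports 2,000/22.11 × 1,000 ≈ $90,456 → $90,400.
LTV cap: 70% × $131,500 = $92,050 → $92,000.
Binding constraint: payment-to-income.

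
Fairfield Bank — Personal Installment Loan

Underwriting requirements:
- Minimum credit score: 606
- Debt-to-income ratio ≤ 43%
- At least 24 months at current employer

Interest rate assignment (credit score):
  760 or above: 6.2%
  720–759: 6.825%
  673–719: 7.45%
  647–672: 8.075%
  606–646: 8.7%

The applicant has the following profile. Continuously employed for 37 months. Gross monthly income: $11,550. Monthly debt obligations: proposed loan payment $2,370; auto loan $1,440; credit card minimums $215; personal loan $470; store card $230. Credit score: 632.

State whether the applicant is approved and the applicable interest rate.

Approved at 8.7%

Credit score 632 ≥ 606 (meets minimum)
Employment 37 ≥ 24 months
Total monthly debts = (2,370 + 1,440 + 215 + 470 + 230) = 4,725. DTI: 4,725 ÷ 11,550 = 40.9%, within the 43% cap
All requirements met. Score 632 falls in the 606–646 tier → 8.7%.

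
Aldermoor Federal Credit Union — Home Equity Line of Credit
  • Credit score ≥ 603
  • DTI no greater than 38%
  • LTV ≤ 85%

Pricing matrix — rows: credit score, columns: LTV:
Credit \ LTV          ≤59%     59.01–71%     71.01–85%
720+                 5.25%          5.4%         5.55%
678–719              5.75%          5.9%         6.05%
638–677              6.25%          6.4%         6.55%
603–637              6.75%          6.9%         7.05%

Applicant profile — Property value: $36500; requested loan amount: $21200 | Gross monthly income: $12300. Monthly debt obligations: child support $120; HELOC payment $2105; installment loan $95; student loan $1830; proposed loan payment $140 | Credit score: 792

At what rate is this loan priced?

Credit score 792 ≥ 603; Total monthly debts = (120 + 2,105 + 95 + 1,830 + 140) = 4,290. DTI: 4,290 ÷ 12,300 = 34.9%, within the 38% cap
LTV: 21,200 ÷ 36,500 = 58.1%, within 85% cap
Credit 792 → row 720+; LTV 58.1% → column ≤59%. Grid cell → 5.25%.

5.25%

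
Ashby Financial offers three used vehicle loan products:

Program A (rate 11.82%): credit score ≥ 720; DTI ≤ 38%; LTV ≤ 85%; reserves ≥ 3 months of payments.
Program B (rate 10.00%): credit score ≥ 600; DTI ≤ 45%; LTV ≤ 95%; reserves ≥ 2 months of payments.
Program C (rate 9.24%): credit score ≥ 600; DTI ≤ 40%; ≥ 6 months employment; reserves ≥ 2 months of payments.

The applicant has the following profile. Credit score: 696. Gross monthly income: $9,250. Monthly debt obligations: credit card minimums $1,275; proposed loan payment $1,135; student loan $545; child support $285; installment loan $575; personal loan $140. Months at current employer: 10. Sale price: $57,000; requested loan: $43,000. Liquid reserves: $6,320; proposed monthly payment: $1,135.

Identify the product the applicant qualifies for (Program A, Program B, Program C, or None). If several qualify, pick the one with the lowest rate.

Program B

Total debts = (1,275 + 1,135 + 545 + 285 + 575 + 140) = 3,955; DTI = 3,955/9,250 = 42.8%.
LTV = 43,000/57,000 = 75.4%.
Reserves = 6,320/1,135 = 5.6 months.
Program A: score 696 < 720; DTI 42.8% > 38%; LTV 75.4% ≤ 85%; reserves 5.6 ≥ 3 mo → does not qualify.
Program B: score 696 ≥ 600; DTI 42.8% ≤ 45%; LTV 75.4% ≤ 95%; reserves 5.6 ≥ 2 mo → qualifies.
Program C: score 696 ≥ 600; DTI 42.8% > 40%; employment 10 ≥ 6 mo; reserves 5.6 ≥ 2 mo → does not qualify.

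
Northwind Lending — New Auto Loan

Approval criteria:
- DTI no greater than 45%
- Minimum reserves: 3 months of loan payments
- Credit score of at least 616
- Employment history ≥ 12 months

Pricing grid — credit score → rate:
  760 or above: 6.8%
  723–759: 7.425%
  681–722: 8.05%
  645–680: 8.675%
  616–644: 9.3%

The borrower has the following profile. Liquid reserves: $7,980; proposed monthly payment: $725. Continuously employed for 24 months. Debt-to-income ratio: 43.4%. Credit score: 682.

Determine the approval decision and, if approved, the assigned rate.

Credit score 682 ≥ 616 (meets minimum)
Liquid reserves cover 7,980/725 = 11.0 months — ≥ 3 required
Employment 24 ≥ 12 months
DTI 43.4% is within the 45% limit
All requirements met. Score 682 falls in the 681–722 tier → 8.05%.

Approved at 8.05%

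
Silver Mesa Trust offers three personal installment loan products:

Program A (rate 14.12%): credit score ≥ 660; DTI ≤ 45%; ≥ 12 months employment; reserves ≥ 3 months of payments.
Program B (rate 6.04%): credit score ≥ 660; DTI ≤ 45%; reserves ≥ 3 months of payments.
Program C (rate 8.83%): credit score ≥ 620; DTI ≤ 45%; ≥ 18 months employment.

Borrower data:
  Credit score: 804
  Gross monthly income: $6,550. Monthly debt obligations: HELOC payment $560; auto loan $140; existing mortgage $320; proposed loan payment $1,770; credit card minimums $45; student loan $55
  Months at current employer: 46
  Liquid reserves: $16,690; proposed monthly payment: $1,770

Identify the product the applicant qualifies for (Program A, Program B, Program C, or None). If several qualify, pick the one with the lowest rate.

Program B

Total debts = (560 + 140 + 320 + 1,770 + 45 + 55) = 2,890; DTI = 2,890/6,550 = 44.1%.
Reserves = 16,690/1,770 = 9.4 months.
Program A: score 804 ≥ 660; DTI 44.1% ≤ 45%; employment 46 ≥ 12 mo; reserves 9.4 ≥ 3 mo → qualifies.
Program B: score 804 ≥ 660; DTI 44.1% ≤ 45%; reserves 9.4 ≥ 3 mo → qualifies.
Program C: score 804 ≥ 620; DTI 44.1% ≤ 45%; employment 46 ≥ 18 mo → qualifies.
Qualifying: Program A, Program B, Program C. Lowest rate is 6.04% → Program B.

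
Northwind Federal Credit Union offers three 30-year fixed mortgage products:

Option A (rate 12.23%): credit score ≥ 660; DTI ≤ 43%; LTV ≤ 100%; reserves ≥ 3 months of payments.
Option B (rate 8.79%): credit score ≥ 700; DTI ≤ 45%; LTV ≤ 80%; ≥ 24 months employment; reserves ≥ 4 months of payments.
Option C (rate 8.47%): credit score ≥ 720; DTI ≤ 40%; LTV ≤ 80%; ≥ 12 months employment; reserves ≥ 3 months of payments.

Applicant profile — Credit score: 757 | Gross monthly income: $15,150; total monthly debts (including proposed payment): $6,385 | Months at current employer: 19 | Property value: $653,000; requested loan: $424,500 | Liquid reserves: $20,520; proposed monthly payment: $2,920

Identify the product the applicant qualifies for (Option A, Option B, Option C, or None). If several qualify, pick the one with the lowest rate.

DTI = 6,385/15,150 = 42.1%.
LTV = 424,500/653,000 = 65%.
Reserves = 20,520/2,920 = 7.0 months.
Option A: score 757 ≥ 660; DTI 42.1% ≤ 43%; LTV 65% ≤ 100%; reserves 7.0 ≥ 3 mo → qualifies.
Option B: score 757 ≥ 700; DTI 42.1% ≤ 45%; LTV 65% ≤ 80%; employment 19 < 24 mo; reserves 7.0 ≥ 4 mo → does not qualify.
Option C: score 757 ≥ 720; DTI 42.1% > 40%; LTV 65% ≤ 80%; employment 19 ≥ 12 mo; reserves 7.0 ≥ 3 mo → does not qualify.

Option A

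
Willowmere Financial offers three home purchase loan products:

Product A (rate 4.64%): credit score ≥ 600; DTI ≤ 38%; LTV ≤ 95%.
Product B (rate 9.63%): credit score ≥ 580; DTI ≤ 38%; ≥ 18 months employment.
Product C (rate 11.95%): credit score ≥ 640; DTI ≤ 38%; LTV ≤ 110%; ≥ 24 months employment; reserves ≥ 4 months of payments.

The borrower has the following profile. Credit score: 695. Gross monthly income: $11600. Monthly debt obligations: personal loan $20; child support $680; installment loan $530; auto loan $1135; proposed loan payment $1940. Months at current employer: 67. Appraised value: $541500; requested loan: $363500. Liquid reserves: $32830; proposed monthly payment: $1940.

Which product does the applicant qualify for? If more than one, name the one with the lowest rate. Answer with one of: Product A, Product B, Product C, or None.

Product A

Total debts = (20 + 680 + 530 + 1,135 + 1,940) = 4,305; DTI = 4,305/11,600 = 37.1%.
LTV = 363,500/541,500 = 67.1%.
Reserves = 32,830/1,940 = 16.9 months.
Product A: score 695 ≥ 600; DTI 37.1% ≤ 38%; LTV 67.1% ≤ 95% → qualifies.
Product B: score 695 ≥ 580; DTI 37.1% ≤ 38%; employment 67 ≥ 18 mo → qualifies.
Product C: score 695 ≥ 640; DTI 37.1% ≤ 38%; LTV 67.1% ≤ 110%; employment 67 ≥ 24 mo; reserves 16.9 ≥ 4 mo → qualifies.
Qualifying: Product A, Product B, Product C. Lowest rate is 4.64% → Product A.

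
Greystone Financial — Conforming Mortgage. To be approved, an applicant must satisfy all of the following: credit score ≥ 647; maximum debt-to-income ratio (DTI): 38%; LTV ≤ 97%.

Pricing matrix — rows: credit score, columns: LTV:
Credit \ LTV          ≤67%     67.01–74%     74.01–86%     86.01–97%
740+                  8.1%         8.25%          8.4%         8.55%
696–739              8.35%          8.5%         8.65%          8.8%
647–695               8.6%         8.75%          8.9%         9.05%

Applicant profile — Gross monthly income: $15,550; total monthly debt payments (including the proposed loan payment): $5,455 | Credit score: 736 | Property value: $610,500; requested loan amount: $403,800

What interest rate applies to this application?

8.35%

Credit score 736 ≥ 647; Debt-to-income = 5,455/15,550 = 35.1% — meets 38% limit
Loan-to-value = 403,800/610,500 = 66.1% — pass (97% max)
Row: 736 falls in 696–739. Column: 66.1% falls in ≤67%. Rate = 8.35%.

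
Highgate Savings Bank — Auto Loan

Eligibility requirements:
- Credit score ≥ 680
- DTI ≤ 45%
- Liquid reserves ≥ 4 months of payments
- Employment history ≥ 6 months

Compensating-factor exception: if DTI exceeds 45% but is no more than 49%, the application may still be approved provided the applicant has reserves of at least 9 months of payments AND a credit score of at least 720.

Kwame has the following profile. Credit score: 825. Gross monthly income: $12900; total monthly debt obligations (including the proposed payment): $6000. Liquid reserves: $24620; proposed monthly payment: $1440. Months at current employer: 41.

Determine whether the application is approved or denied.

Credit score 825 ≥ 680 (meets base)
DTI: 6,000 ÷ 12,900 = 46.5%, over the 45% base limit.
Reserves: 24,620 ÷ 1,440 = 17.1 months (meets 4-month minimum)
Employment 41 ≥ 6 months
DTI 46.5% is within the 45%–49% exception band; checking compensating factors.
Reserves 17.1 ≥ 9 months; credit score 825 ≥ 720.
Both override conditions satisfied; DTI exception granted.

Approved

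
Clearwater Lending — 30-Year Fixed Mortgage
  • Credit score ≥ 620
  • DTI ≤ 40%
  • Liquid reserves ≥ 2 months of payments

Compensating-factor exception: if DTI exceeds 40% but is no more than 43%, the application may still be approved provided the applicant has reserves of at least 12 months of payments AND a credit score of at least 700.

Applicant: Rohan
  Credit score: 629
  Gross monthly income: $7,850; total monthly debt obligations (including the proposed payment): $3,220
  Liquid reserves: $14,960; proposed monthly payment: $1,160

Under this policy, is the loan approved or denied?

Credit score 629 ≥ 620 (meets base)
DTI: 3,220 ÷ 7,850 = 41%, over the 40% base limit.
Reserves: 14,960 ÷ 1,160 = 12.9 months (meets 2-month minimum)
41% falls in the override range (40%–43%), so the compensating-factor test applies.
Override check — reserves: 12.9 mo (ok); score: 629 (below 700).
Override conditions not both satisfied; exception does not apply.

Denied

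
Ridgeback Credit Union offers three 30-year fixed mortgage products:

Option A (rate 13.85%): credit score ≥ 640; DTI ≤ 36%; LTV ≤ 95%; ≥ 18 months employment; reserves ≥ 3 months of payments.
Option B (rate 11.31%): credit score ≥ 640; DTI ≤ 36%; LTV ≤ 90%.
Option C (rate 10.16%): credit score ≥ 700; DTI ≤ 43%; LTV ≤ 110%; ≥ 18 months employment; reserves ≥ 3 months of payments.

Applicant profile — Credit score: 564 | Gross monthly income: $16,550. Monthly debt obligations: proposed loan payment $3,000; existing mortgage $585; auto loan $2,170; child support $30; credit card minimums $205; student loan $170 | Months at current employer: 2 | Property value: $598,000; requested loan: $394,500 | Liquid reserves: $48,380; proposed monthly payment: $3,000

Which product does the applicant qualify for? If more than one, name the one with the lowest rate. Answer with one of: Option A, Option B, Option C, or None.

Total debts = (3,000 + 585 + 2,170 + 30 + 205 + 170) = 6,160; DTI = 6,160/16,550 = 37.2%.
LTV = 394,500/598,000 = 66%.
Reserves = 48,380/3,000 = 16.1 months.
Option A: score 564 < 640; DTI 37.2% > 36%; LTV 66% ≤ 95%; employment 2 < 18 mo; reserves 16.1 ≥ 3 mo → does not qualify.
Option B: score 564 < 640; DTI 37.2% > 36%; LTV 66% ≤ 90% → does not qualify.
Option C: score 564 < 700; DTI 37.2% ≤ 43%; LTV 66% ≤ 110%; employment 2 < 18 mo; reserves 16.1 ≥ 3 mo → does not qualify.

None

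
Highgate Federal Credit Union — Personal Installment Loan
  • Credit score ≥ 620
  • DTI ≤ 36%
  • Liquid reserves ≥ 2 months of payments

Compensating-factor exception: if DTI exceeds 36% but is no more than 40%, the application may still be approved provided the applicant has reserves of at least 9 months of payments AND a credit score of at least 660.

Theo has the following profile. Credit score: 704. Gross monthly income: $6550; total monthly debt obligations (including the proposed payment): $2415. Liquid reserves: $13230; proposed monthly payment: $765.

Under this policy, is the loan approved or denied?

Approved

Credit score 704 ≥ 620 (meets base)
DTI: 2,415 ÷ 6,550 = 36.9%, over the 36% base limit.
Reserves: 13,230 ÷ 765 = 17.3 months (meets 2-month minimum)
DTI 36.9% is within the 36%–40% exception band; checking compensating factors.
Reserves 17.3 ≥ 9 months; credit score 704 ≥ 660.
Both compensating conditions met → exception applies.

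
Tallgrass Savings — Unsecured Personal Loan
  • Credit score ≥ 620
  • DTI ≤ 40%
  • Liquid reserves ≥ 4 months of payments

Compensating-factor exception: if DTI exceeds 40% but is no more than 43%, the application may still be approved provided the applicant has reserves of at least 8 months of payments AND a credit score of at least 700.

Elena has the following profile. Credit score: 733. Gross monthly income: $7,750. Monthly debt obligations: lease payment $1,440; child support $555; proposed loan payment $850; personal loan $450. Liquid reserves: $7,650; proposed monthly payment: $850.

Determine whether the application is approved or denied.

Approved

Credit score 733 ≥ 620 (meets base)
Total debts = (1,440 + 555 + 850 + 450) = 3,295. DTI = 3,295/7,750 = 42.5% > 40% — standard DTI limit exceeded.
Liquid reserves cover 7,650/850 = 9.0 months — ≥ 4 required
42.5% falls in the override range (40%–43%), so the compensating-factor test applies.
Override check — reserves: 9.0 mo (ok); score: 733 (ok).
Both override conditions satisfied; DTI exception granted.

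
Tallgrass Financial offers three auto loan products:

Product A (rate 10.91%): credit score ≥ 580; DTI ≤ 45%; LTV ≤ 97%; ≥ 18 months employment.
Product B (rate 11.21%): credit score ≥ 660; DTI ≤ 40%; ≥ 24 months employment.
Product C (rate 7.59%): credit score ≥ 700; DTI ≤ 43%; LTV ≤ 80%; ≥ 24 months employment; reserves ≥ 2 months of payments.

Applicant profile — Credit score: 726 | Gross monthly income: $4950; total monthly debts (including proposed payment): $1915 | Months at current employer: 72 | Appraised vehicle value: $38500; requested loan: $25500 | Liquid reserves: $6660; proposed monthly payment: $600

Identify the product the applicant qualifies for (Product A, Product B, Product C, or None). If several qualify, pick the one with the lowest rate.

Product C

DTI = 1,915/4,950 = 38.7%.
LTV = 25,500/38,500 = 66.2%.
Reserves = 6,660/600 = 11.1 months.
Product A: score 726 ≥ 580; DTI 38.7% ≤ 45%; LTV 66.2% ≤ 97%; employment 72 ≥ 18 mo → qualifies.
Product B: score 726 ≥ 660; DTI 38.7% ≤ 40%; employment 72 ≥ 24 mo → qualifies.
Product C: score 726 ≥ 700; DTI 38.7% ≤ 43%; LTV 66.2% ≤ 80%; employment 72 ≥ 24 mo; reserves 11.1 ≥ 2 mo → qualifies.
Qualifying: Product A, Product B, Product C. Lowest rate is 7.59% → Product C.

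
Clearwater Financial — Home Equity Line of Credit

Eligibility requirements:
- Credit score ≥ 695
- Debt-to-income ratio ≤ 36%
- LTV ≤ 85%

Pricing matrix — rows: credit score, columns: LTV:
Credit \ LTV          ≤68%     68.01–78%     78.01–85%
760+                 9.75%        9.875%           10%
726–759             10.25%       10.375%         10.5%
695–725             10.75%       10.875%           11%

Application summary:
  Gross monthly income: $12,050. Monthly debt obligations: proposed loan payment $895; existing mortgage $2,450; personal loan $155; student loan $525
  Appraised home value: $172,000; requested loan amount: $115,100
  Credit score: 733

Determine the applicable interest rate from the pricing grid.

Credit score 733 ≥ 695; Total monthly debts = (895 + 2,450 + 155 + 525) = 4,025. DTI = 4,025/12,050 = 33.4% ≤ 36%
LTV = 115,100/172,000 = 66.9% ≤ 85%
Row: 733 falls in 726–759. Column: 66.9% falls in ≤68%. Rate = 10.25%.

10.25%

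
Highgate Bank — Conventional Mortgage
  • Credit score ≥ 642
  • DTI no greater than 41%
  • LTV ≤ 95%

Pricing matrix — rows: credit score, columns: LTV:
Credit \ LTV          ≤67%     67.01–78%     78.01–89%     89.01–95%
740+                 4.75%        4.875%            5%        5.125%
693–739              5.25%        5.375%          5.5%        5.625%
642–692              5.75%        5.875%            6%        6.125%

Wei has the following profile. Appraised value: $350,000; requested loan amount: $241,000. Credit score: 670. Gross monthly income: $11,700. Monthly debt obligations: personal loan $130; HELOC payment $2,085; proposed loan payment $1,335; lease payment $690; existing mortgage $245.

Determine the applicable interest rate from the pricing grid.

5.875%

Credit score 670 ≥ 642; Total monthly debts = (130 + 2,085 + 1,335 + 690 + 245) = 4,485. Debt-to-income = 4,485/11,700 = 38.3% — meets 41% limit
LTV: 241,000 ÷ 350,000 = 68.9%, within 95% cap
Row: 670 falls in 642–692. Column: 68.9% falls in 67.01–78%. Rate = 5.875%.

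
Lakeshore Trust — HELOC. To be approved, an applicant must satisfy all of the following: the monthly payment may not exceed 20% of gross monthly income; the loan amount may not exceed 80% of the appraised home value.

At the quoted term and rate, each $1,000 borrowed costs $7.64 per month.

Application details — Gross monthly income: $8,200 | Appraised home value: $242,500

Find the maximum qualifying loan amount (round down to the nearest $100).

Payment cap: 20% × $8,200 = $1,640/month.
At $7.64 per $1,000, that supports 1,640/7.64 × 1,000 ≈ $214,659 → $214,600.
LTV cap: 80% × $242,500 = $194,000 → $194,000.
Binding constraint: loan-to-value.

$194,000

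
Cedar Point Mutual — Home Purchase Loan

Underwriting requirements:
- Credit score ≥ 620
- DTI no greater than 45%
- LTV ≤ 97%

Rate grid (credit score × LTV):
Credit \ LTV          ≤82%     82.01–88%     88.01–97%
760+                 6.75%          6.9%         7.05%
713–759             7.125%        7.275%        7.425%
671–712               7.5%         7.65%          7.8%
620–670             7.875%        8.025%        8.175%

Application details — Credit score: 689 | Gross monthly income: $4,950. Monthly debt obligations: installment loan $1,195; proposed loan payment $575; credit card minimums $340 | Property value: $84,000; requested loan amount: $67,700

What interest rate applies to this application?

7.5%

Credit score 689 ≥ 620; Total monthly debts = (1,195 + 575 + 340) = 2,110. Debt-to-income = 2,110/4,950 = 42.6% — meets 45% limit
LTV: 67,700 ÷ 84,000 = 80.6%, within 97% cap
Score 689 is in the 671–712 band; LTV 80.6% is in the ≤82% band → 7.5%.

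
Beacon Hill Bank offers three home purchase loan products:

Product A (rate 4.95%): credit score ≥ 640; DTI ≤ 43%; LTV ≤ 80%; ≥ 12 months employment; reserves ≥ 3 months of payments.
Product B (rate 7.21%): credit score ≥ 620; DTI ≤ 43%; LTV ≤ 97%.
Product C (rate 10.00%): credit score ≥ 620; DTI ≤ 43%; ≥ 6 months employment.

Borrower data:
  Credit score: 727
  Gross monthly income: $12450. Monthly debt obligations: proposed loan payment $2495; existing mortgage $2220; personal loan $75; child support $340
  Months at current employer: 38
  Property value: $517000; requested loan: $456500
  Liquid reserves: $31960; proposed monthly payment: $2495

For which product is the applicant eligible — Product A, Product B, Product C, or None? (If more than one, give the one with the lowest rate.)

Total debts = (2,495 + 2,220 + 75 + 340) = 5,130; DTI = 5,130/12,450 = 41.2%.
LTV = 456,500/517,000 = 88.3%.
Reserves = 31,960/2,495 = 12.8 months.
Product A: score 727 ≥ 640; DTI 41.2% ≤ 43%; LTV 88.3% > 80%; employment 38 ≥ 12 mo; reserves 12.8 ≥ 3 mo → does not qualify.
Product B: score 727 ≥ 620; DTI 41.2% ≤ 43%; LTV 88.3% ≤ 97% → qualifies.
Product C: score 727 ≥ 620; DTI 41.2% ≤ 43%; employment 38 ≥ 6 mo → qualifies.
Qualifying: Product B, Product C. Lowest rate is 7.21% → Product B.

Product B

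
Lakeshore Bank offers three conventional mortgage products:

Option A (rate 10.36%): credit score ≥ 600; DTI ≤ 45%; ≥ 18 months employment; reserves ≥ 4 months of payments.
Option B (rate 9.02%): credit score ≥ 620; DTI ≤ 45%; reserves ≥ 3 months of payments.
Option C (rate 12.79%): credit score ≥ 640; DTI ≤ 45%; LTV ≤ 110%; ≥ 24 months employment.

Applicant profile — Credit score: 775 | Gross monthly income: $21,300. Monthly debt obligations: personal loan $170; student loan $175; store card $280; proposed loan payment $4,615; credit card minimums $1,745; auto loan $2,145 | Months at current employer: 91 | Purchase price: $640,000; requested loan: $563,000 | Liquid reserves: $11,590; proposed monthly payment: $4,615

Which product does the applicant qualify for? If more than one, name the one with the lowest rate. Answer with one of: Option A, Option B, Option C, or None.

Total debts = (170 + 175 + 280 + 4,615 + 1,745 + 2,145) = 9,130; DTI = 9,130/21,300 = 42.9%.
LTV = 563,000/640,000 = 88%.
Reserves = 11,590/4,615 = 2.5 months.
Option A: score 775 ≥ 600; DTI 42.9% ≤ 45%; employment 91 ≥ 18 mo; reserves 2.5 < 4 mo → does not qualify.
Option B: score 775 ≥ 620; DTI 42.9% ≤ 45%; reserves 2.5 < 3 mo → does not qualify.
Option C: score 775 ≥ 640; DTI 42.9% ≤ 45%; LTV 88% ≤ 110%; employment 91 ≥ 24 mo → qualifies.

Option C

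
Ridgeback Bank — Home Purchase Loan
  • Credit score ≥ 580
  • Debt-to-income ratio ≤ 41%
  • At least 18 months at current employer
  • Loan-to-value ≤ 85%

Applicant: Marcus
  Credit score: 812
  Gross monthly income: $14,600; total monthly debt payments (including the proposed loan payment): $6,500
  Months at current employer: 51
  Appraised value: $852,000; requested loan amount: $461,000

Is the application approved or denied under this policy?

Credit score 812 ≥ 580 (meets)
DTI = 6,500/14,600 = 44.5% > 41%
Employment 51 ≥ 18 months
LTV: 461,000 ÷ 852,000 = 54.1%, within 85% cap
Fails on DTI.

Denied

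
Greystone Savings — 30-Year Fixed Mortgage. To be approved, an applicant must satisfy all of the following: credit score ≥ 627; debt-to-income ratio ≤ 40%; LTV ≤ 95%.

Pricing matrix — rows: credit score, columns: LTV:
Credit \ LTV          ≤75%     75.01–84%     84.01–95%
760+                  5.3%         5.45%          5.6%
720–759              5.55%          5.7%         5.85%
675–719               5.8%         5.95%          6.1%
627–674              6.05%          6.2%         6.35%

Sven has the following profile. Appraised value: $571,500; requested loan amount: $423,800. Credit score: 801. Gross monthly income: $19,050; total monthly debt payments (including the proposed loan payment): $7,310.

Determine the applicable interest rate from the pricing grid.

5.3%

Credit score 801 ≥ 627; Debt-to-income = 7,310/19,050 = 38.4% — meets 40% limit
LTV: 423,800 ÷ 571,500 = 74.2%, within 95% cap
Row: 801 falls in 760+. Column: 74.2% falls in ≤75%. Rate = 5.3%.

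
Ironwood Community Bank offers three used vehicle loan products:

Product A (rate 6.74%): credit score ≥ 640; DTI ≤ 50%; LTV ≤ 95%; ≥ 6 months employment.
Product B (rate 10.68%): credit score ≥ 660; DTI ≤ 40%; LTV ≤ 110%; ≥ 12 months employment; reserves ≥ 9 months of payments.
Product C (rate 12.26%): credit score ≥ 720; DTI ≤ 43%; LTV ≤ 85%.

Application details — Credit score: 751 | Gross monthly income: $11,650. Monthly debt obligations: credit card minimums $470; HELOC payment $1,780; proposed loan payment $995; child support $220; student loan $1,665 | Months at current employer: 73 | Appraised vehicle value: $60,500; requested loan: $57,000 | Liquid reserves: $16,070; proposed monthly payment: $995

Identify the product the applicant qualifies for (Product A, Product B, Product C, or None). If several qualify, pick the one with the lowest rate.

Total debts = (470 + 1,780 + 995 + 220 + 1,665) = 5,130; DTI = 5,130/11,650 = 44%.
LTV = 57,000/60,500 = 94.2%.
Reserves = 16,070/995 = 16.2 months.
Product A: score 751 ≥ 640; DTI 44% ≤ 50%; LTV 94.2% ≤ 95%; employment 73 ≥ 6 mo → qualifies.
Product B: score 751 ≥ 660; DTI 44% > 40%; LTV 94.2% ≤ 110%; employment 73 ≥ 12 mo; reserves 16.2 ≥ 9 mo → does not qualify.
Product C: score 751 ≥ 720; DTI 44% > 43%; LTV 94.2% > 85% → does not qualify.

Product A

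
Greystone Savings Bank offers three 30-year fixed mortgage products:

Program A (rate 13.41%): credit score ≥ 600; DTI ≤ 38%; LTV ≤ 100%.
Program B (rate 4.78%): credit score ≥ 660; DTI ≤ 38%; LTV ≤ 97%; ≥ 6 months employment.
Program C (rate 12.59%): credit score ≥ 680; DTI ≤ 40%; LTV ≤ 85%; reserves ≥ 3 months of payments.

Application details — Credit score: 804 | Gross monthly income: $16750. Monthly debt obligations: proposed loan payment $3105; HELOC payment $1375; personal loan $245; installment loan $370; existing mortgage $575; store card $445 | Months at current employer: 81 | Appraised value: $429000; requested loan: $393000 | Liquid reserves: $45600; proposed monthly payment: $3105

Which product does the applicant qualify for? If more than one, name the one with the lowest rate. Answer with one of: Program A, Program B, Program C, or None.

Program B

Total debts = (3,105 + 1,375 + 245 + 370 + 575 + 445) = 6,115; DTI = 6,115/16,750 = 36.5%.
LTV = 393,000/429,000 = 91.6%.
Reserves = 45,600/3,105 = 14.7 months.
Program A: score 804 ≥ 600; DTI 36.5% ≤ 38%; LTV 91.6% ≤ 100% → qualifies.
Program B: score 804 ≥ 660; DTI 36.5% ≤ 38%; LTV 91.6% ≤ 97%; employment 81 ≥ 6 mo → qualifies.
Program C: score 804 ≥ 680; DTI 36.5% ≤ 40%; LTV 91.6% > 85%; reserves 14.7 ≥ 3 mo → does not qualify.
Qualifying: Program A, Program B. Lowest rate is 4.78% → Program B.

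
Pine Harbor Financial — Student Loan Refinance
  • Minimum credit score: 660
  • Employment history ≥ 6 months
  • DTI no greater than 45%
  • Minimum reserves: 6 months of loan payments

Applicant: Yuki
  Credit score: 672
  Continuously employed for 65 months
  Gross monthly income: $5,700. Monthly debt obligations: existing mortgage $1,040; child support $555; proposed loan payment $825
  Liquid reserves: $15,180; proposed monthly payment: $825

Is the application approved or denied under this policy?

Approved

Credit score 672 ≥ 660 (meets)
Employment 65 ≥ 6 months
Total monthly debts = (1,040 + 555 + 825) = 2,420. DTI = 2,420/5,700 = 42.5% ≤ 45%
Reserves: 15,180 ÷ 825 = 18.4 months (meets 6-month minimum)
All criteria satisfied.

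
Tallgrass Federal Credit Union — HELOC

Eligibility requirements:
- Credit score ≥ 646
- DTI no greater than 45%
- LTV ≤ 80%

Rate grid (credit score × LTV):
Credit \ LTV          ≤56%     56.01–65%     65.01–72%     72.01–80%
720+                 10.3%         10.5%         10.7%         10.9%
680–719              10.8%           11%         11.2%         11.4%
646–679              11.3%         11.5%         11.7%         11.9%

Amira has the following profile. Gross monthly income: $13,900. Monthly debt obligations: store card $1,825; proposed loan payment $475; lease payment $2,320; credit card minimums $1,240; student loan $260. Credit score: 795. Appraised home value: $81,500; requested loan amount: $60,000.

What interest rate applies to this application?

Credit score 795 ≥ 646; Total monthly debts = (1,825 + 475 + 2,320 + 1,240 + 260) = 6,120. DTI: 6,120 ÷ 13,900 = 44%, within the 45% cap
LTV: 60,000 ÷ 81,500 = 73.6%, within 80% cap
Row: 795 falls in 720+. Column: 73.6% falls in 72.01–80%. Rate = 10.9%.

10.9%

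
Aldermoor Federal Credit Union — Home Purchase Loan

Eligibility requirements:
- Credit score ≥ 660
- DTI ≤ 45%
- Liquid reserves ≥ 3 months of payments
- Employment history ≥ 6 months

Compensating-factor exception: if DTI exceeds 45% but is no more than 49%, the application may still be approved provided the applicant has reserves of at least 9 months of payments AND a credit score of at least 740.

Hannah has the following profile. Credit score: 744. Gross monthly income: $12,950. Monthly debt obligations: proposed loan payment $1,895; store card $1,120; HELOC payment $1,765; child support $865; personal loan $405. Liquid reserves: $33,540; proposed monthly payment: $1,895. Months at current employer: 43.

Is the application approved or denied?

Approved

Credit score 744 ≥ 660 (meets base)
Total debts = (1,895 + 1,120 + 1,765 + 865 + 405) = 6,050. DTI: 6,050 ÷ 12,950 = 46.7%, over the 45% base limit.
Reserves: 33,540 ÷ 1,895 = 17.7 months (meets 3-month minimum)
Employment 43 ≥ 6 months
46.7% falls in the override range (45%–49%), so the compensating-factor test applies.
Reserves 17.7 ≥ 9 months; credit score 744 ≥ 740.
Both override conditions satisfied; DTI exception granted.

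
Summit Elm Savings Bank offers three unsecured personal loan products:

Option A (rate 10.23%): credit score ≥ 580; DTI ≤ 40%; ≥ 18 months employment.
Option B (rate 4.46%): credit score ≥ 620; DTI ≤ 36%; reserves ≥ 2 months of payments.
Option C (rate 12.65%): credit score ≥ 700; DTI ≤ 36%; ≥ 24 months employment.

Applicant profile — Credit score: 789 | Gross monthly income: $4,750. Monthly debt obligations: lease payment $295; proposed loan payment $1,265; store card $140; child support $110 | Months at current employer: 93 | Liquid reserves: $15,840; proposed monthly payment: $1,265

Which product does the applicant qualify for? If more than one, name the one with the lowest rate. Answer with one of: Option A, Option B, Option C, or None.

Total debts = (295 + 1,265 + 140 + 110) = 1,810; DTI = 1,810/4,750 = 38.1%.
Reserves = 15,840/1,265 = 12.5 months.
Option A: score 789 ≥ 580; DTI 38.1% ≤ 40%; employment 93 ≥ 18 mo → qualifies.
Option B: score 789 ≥ 620; DTI 38.1% > 36%; reserves 12.5 ≥ 2 mo → does not qualify.
Option C: score 789 ≥ 700; DTI 38.1% > 36%; employment 93 ≥ 24 mo → does not qualify.

Option A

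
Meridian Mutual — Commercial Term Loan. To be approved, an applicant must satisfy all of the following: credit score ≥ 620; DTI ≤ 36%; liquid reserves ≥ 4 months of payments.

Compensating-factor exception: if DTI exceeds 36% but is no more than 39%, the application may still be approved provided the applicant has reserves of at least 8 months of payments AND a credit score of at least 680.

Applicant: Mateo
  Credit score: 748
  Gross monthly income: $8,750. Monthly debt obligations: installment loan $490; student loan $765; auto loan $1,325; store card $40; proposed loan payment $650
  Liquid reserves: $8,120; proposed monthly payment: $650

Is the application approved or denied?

Credit score 748 ≥ 620 (meets base)
Total debts = (490 + 765 + 1,325 + 40 + 650) = 3,270. DTI = 3,270/8,750 = 37.4% > 36% — standard DTI limit exceeded.
Reserves = 8,120/650 = 12.5 months ≥ 4
37.4% falls in the override range (36%–39%), so the compensating-factor test applies.
Reserves 12.5 ≥ 8 months; credit score 748 ≥ 680.
Both compensating conditions met → exception applies.

Approved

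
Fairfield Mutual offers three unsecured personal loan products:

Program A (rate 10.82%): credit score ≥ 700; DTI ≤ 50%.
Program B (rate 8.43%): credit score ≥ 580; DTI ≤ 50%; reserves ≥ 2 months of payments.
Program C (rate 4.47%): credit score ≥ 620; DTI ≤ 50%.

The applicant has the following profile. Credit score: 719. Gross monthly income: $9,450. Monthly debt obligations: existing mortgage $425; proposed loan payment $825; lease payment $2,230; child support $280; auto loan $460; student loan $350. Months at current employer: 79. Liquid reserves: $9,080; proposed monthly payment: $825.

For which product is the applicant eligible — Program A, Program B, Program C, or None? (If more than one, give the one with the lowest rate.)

Total debts = (425 + 825 + 2,230 + 280 + 460 + 350) = 4,570; DTI = 4,570/9,450 = 48.4%.
Reserves = 9,080/825 = 11.0 months.
Program A: score 719 ≥ 700; DTI 48.4% ≤ 50% → qualifies.
Program B: score 719 ≥ 580; DTI 48.4% ≤ 50%; reserves 11.0 ≥ 2 mo → qualifies.
Program C: score 719 ≥ 620; DTI 48.4% ≤ 50% → qualifies.
Qualifying: Program A, Program B, Program C. Lowest rate is 4.47% → Program C.

Program C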